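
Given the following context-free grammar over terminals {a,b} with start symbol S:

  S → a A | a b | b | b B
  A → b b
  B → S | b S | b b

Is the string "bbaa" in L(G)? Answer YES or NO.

Convert to CNF:
  S -> T0 B | T1 A | T1 T0 | b
  A -> T0 T0
  B -> T0 B | T0 S | T0 T0 | T1 A | T1 T0 | b
  T0 -> b
  T1 -> a

CYK fill:
  cell(0,0) b: {B,S,T0}  orig:{B,S}
  cell(1,1) b: {B,S,T0}  orig:{B,S}
  cell(2,2) a: {T1}  orig:{}
  cell(3,3) a: {T1}  orig:{}
  cell(0,1) bb: {A,B,S}
  cell(1,2) ba: ∅
  cell(2,3) aa: ∅
  cell(0,2) bba: ∅
  cell(1,3) baa: ∅
  cell(0,3) bbaa: ∅

S ∉ T[0,3] ⇒ NO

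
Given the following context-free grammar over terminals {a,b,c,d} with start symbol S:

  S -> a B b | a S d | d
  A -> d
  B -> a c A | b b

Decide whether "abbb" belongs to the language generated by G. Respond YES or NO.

CNF form of G:
  S -> T0 X5 | T0 X6 | d
  A -> d
  B -> T0 X4 | T2 T2
  T0 -> a
  T1 -> c
  T2 -> b
  T3 -> d
  X4 -> T1 A
  X5 -> B T2
  X6 -> S T3

CYK fill:
  [0..0]={T0}  "a"  orig:{}
  [1..1]={T2}  "b"  orig:{}
  [2..2]={T2}  "b"  orig:{}
  [3..3]={T2}  "b"  orig:{}
  [0..1]=∅  "ab"
  [1..2]={B}  "bb"
  [2..3]={B}  "bb"
  [0..2]=∅  "abb"
  [1..3]={X5}  "bbb"  orig:{}
  [0..3]={S}  "abbb"

S ∈ T[0,3] ⇒ YES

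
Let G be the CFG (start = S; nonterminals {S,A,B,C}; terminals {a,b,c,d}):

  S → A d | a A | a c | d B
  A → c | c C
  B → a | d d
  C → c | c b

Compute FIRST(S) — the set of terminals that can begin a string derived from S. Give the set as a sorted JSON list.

FIRST iteration:
round 1:
  A via A→c: +{c}
  B via B→a: +{a}
  B via B→d d: +{d}
  C via C→c: +{c}
  S via S→A d: +{c}
  S via S→a A: +{a}
  S via S→d B: +{d}
  FIRST(S)={a,c,d}  FIRST(A)={c}  FIRST(B)={a,d}  FIRST(C)={c}
round 2: done
  FIRST(S)={a,c,d}  FIRST(A)={c}  FIRST(B)={a,d}  FIRST(C)={c}

FIRST(S) = ["a", "c", "d"]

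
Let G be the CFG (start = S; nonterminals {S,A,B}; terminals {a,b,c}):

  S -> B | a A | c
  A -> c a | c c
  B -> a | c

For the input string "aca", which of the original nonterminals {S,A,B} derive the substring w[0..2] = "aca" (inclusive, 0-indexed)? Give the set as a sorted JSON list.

Convert to CNF:
  S -> T1 A | a | c
  A -> T0 T0 | T0 T1
  B -> a | c
  T0 -> c
  T1 -> a

Fill CYK table bottom-up (cells [i..j] with 0 ≤ i ≤ j ≤ 2 only):
  T[0,0] 'a' = {B,S,T1}  orig:{B,S}
  T[1,1] 'c' = {B,S,T0}  orig:{B,S}
  T[2,2] 'a' = {B,S,T1}  orig:{B,S}
  T[0,1] 'ac' = ∅
  T[1,2] 'ca' = {A}
  T[0,2] 'aca' = {S}

Original NTs in T[0,2] deriving "aca": ["S"]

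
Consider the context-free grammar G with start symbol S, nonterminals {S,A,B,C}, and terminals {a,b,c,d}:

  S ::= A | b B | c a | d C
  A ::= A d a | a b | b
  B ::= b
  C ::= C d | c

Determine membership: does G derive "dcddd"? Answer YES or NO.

CNF form of G:
  S -> A X5 | T0 C | T1 T2 | T2 B | T3 T1 | b
  A -> A X4 | T1 T2 | b
  B -> b
  C -> C T0 | c
  T0 -> d
  T1 -> a
  T2 -> b
  T3 -> c
  X4 -> T0 T1
  X5 -> T0 T1

Fill CYK table bottom-up:
  cell(0,0) d: {T0}  orig:{}
  cell(1,1) c: {C,T3}  orig:{C}
  cell(2,2) d: {T0}  orig:{}
  cell(3,3) d: {T0}  orig:{}
  cell(4,4) d: {T0}  orig:{}
  cell(0,1) dc: {S}
  cell(1,2) cd: {C}
  cell(2,3) dd: ∅
  cell(3,4) dd: ∅
  cell(0,2) dcd: {S}
  cell(1,3) cdd: {C}
  cell(2,4) ddd: ∅
  cell(0,3) dcdd: {S}
  cell(1,4) cddd: {C}
  cell(0,4) dcddd: {S}

S ∈ T[0,4] ⇒ YES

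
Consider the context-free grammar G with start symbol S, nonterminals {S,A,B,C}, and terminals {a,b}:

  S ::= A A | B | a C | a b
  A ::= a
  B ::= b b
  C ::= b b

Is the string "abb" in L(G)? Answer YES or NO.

Convert to CNF:
  S -> A A | T0 T0 | T1 C | T1 T0
  A -> a
  B -> T0 T0
  C -> T0 T0
  T0 -> b
  T1 -> a

CYK fill:
  T[0,0] 'a' = {A,T1}  orig:{A}
  T[1,1] 'b' = {T0}  orig:{}
  T[2,2] 'b' = {T0}  orig:{}
  T[0,1] 'ab' = {S}
  T[1,2] 'bb' = {B,C,S}
  T[0,2] 'abb' = {S}

S ∈ T[0,2] ⇒ YES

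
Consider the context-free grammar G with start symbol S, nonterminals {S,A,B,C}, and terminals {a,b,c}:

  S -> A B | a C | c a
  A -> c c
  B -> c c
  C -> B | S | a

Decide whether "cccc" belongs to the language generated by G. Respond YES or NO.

CNF form of G:
  S -> A B | T0 T1 | T1 C
  A -> T0 T0
  B -> T0 T0
  C -> A B | T0 T0 | T0 T1 | T1 C | a
  T0 -> c
  T1 -> a

Fill CYK table bottom-up:
  cell(0,0) c: {T0}  orig:{}
  cell(1,1) c: {T0}  orig:{}
  cell(2,2) c: {T0}  orig:{}
  cell(3,3) c: {T0}  orig:{}
  cell(0,1) cc: {A,B,C}
  cell(1,2) cc: {A,B,C}
  cell(2,3) cc: {A,B,C}
  cell(0,2) ccc: ∅
  cell(1,3) ccc: ∅
  cell(0,3) cccc: {C,S}

S ∈ T[0,3] ⇒ YES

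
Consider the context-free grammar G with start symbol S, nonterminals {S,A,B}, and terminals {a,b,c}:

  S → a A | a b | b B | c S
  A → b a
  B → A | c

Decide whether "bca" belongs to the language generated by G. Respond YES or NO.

Convert to CNF:
  S -> T0 B | T1 A | T1 T0 | T2 S
  A -> T0 T1
  B -> T0 T1 | c
  T0 -> b
  T1 -> a
  T2 -> c

Fill CYK table bottom-up:
  T[0,0] 'b' = {T0}  orig:{}
  T[1,1] 'c' = {B,T2}  orig:{B}
  T[2,2] 'a' = {T1}  orig:{}
  T[0,1] 'bc' = {S}
  T[1,2] 'ca' = ∅
  T[0,2] 'bca' = ∅

S ∉ T[0,2] ⇒ NO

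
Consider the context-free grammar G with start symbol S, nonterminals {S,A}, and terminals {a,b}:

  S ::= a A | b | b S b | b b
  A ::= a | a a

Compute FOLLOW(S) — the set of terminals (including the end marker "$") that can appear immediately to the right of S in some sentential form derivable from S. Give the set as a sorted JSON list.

Compute FIRST by fixpoint:
iter 1:
  A via A→a: +{a}
  S via S→a A: +{a}
  S via S→b: +{b}
  S: {a,b}  A: {a}
iter 2: done
  S: {a,b}  A: {a}

Compute FOLLOW by fixpoint:
initialize: $ ∈ FOLLOW(S)
round 1:
  S→a A: FOLLOW(A) ⊇ FOLLOW(S) ⊇ {$}; new: +{$}
  S→b S b: FOLLOW(S) ⊇ FIRST(b) = {b}; new: +{b}
  FOLLOW[S]={$,b}  FOLLOW[A]={$}
round 2:
  S→a A: FOLLOW(A) ⊇ FOLLOW(S) ⊇ {$,b}; new: +{b}
  FOLLOW[S]={$,b}  FOLLOW[A]={$,b}
round 3: — fixpoint
  FOLLOW[S]={$,b}  FOLLOW[A]={$,b}

FOLLOW(S) = ["$", "b"]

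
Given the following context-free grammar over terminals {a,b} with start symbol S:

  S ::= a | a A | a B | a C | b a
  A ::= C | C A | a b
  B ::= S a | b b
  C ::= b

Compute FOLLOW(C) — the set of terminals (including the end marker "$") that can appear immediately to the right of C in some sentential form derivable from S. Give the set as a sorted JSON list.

Compute FIRST by fixpoint:
[1]
  A via A→a b: +{a}
  B via B→b b: +{b}
  C via C→b: +{b}
  S via S→a: +{a}
  S via S→b a: +{b}
  S: {a,b}  A: {a}  B: {b}  C: {b}
[2]
  A via A→C: +{b}
  B via B→S a: +{a}
  S: {a,b}  A: {a,b}  B: {a,b}  C: {b}
[3] (no change)
  S: {a,b}  A: {a,b}  B: {a,b}  C: {b}

FOLLOW sets:
initialize: $ ∈ FOLLOW(S)
iter 1:
  A→C A: FOLLOW(C) ⊇ FIRST(A) = {a,b}; new: +{a,b}
  B→S a: FOLLOW(S) ⊇ FIRST(a) = {a}; new: +{a}
  S→a A: FOLLOW(A) ⊇ FOLLOW(S) ⊇ {$,a}; new: +{$,a}
  S→a B: FOLLOW(B) ⊇ FOLLOW(S) ⊇ {$,a}; new: +{$,a}
  S→a C: FOLLOW(C) ⊇ FOLLOW(S) ⊇ {$,a}; new: +{$}
  FOLLOW[S]={$,a}  FOLLOW[A]={$,a}  FOLLOW[B]={$,a}  FOLLOW[C]={$,a,b}
iter 2: (no change)
  FOLLOW[S]={$,a}  FOLLOW[A]={$,a}  FOLLOW[B]={$,a}  FOLLOW[C]={$,a,b}

FOLLOW(C) = ["$", "a", "b"]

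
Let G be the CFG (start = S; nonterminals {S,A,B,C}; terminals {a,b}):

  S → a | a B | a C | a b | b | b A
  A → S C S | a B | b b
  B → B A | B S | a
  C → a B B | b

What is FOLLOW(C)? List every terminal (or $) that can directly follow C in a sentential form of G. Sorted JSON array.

Compute FIRST by fixpoint:
iter 1:
  A via A→a B: +{a}
  A via A→b b: +{b}
  B via B→a: +{a}
  C via C→a B B: +{a}
  C via C→b: +{b}
  S via S→a: +{a}
  S via S→b: +{b}
  FIRST(S)={a,b}  FIRST(A)={a,b}  FIRST(B)={a}  FIRST(C)={a,b}
iter 2: (stable)
  FIRST(S)={a,b}  FIRST(A)={a,b}  FIRST(B)={a}  FIRST(C)={a,b}

Compute FOLLOW by fixpoint:
initialize: $ ∈ FOLLOW(S)
iter 1:
  A→S C S: FOLLOW(S) ⊇ FIRST(C) = {a,b}; new: +{a,b}
  A→S C S: FOLLOW(C) ⊇ FIRST(S) = {a,b}; new: +{a,b}
  B→B A: FOLLOW(B) ⊇ FIRST(A) = {a,b}; new: +{a,b}
  B→B A: FOLLOW(A) ⊇ FOLLOW(B) ⊇ {a,b}; new: +{a,b}
  S→a B: FOLLOW(B) ⊇ FOLLOW(S) ⊇ {$,a,b}; new: +{$}
  S→a C: FOLLOW(C) ⊇ FOLLOW(S) ⊇ {$,a,b}; new: +{$}
  S→b A: FOLLOW(A) ⊇ FOLLOW(S) ⊇ {$,a,b}; new: +{$}
  FOLLOW(S)={$,a,b}  FOLLOW(A)={$,a,b}  FOLLOW(B)={$,a,b}  FOLLOW(C)={$,a,b}
iter 2: (no change)
  FOLLOW(S)={$,a,b}  FOLLOW(A)={$,a,b}  FOLLOW(B)={$,a,b}  FOLLOW(C)={$,a,b}

FOLLOW(C) = ["$", "a", "b"]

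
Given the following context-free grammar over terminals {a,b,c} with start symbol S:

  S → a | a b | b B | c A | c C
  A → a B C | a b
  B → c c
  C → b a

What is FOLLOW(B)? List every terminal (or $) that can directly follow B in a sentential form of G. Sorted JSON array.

FIRST iteration:
round 1:
  A via A→a B C: +{a}
  B via B→c c: +{c}
  C via C→b a: +{b}
  S via S→a: +{a}
  S via S→b B: +{b}
  S via S→c A: +{c}
  FIRST[S]={a,b,c}  FIRST[A]={a}  FIRST[B]={c}  FIRST[C]={b}
round 2: (no change)
  FIRST[S]={a,b,c}  FIRST[A]={a}  FIRST[B]={c}  FIRST[C]={b}

Compute FOLLOW by fixpoint:
initialize: $ ∈ FOLLOW(S)
[1]
  A→a B C: FOLLOW(B) ⊇ FIRST(C) = {b}; new: +{b}
  S→b B: FOLLOW(B) ⊇ FOLLOW(S) ⊇ {$}; new: +{$}
  S→c A: FOLLOW(A) ⊇ FOLLOW(S) ⊇ {$}; new: +{$}
  S→c C: FOLLOW(C) ⊇ FOLLOW(S) ⊇ {$}; new: +{$}
  FOLLOW(S)={$}  FOLLOW(A)={$}  FOLLOW(B)={$,b}  FOLLOW(C)={$}
[2] (stable)
  FOLLOW(S)={$}  FOLLOW(A)={$}  FOLLOW(B)={$,b}  FOLLOW(C)={$}

FOLLOW(B) = ["$", "b"]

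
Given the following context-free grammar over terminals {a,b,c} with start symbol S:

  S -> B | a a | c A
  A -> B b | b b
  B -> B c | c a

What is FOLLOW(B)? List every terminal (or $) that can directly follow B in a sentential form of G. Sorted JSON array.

Compute FIRST by fixpoint:
iter 1:
  A via A→b b: +{b}
  B via B→c a: +{c}
  S via S→B: +{c}
  S via S→a a: +{a}
  S: {a,c}  A: {b}  B: {c}
iter 2:
  A via A→B b: +{c}
  S: {a,c}  A: {b,c}  B: {c}
iter 3: done
  S: {a,c}  A: {b,c}  B: {c}

FOLLOW sets:
FOLLOW(S) := {$}
round 1:
  A→B b: FOLLOW(B) ⊇ FIRST(b) = {b}; new: +{b}
  B→B c: FOLLOW(B) ⊇ FIRST(c) = {c}; new: +{c}
  S→B: FOLLOW(B) ⊇ FOLLOW(S) ⊇ {$}; new: +{$}
  S→c A: FOLLOW(A) ⊇ FOLLOW(S) ⊇ {$}; new: +{$}
  S: {$}  A: {$}  B: {$,b,c}
round 2: — fixpoint
  S: {$}  A: {$}  B: {$,b,c}

FOLLOW(B) = ["$", "b", "c"]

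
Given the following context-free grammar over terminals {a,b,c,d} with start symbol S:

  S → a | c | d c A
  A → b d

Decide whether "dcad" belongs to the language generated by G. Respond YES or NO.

CNF form of G:
  S -> T1 X3 | a | c
  A -> T0 T1
  T0 -> b
  T1 -> d
  T2 -> c
  X3 -> T2 A

CYK fill:
  T[0,0] 'd' = {T1}  orig:{}
  T[1,1] 'c' = {S,T2}  orig:{S}
  T[2,2] 'a' = {S}
  T[3,3] 'd' = {T1}  orig:{}
  T[0,1] 'dc' = ∅
  T[1,2] 'ca' = ∅
  T[2,3] 'ad' = ∅
  T[0,2] 'dca' = ∅
  T[1,3] 'cad' = ∅
  T[0,3] 'dcad' = ∅

S ∉ T[0,3] ⇒ NO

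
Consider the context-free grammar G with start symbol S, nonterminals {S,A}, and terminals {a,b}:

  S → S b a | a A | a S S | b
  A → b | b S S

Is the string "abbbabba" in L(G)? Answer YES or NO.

Convert to CNF:
  S -> S X3 | T1 A | T1 X4 | b
  A -> T0 X2 | b
  T0 -> b
  T1 -> a
  X2 -> S S
  X3 -> T0 T1
  X4 -> S S

CYK table (by increasing span):
  cell(0,0) a: {T1}  orig:{}
  cell(1,1) b: {A,S,T0}  orig:{A,S}
  cell(2,2) b: {A,S,T0}  orig:{A,S}
  cell(3,3) b: {A,S,T0}  orig:{A,S}
  cell(4,4) a: {T1}  orig:{}
  cell(5,5) b: {A,S,T0}  orig:{A,S}
  cell(6,6) b: {A,S,T0}  orig:{A,S}
  cell(7,7) a: {T1}  orig:{}
  cell(0,1) ab: {S}
  cell(1,2) bb: {X2,X4}  orig:{}
  cell(2,3) bb: {X2,X4}  orig:{}
  cell(3,4) ba: {X3}  orig:{}
  cell(4,5) ab: {S}
  cell(5,6) bb: {X2,X4}  orig:{}
  cell(6,7) ba: {X3}  orig:{}
  cell(0,2) abb: {S,X2,X4}  orig:{S}
  cell(1,3) bbb: {A}
  cell(2,4) bba: {S}
  cell(3,5) bab: {X2,X4}  orig:{}
  cell(4,6) abb: {S,X2,X4}  orig:{S}
  cell(5,7) bba: {S}
  cell(0,3) abbb: {S,X2,X4}  orig:{S}
  cell(1,4) bbba: {X2,X4}  orig:{}
  cell(2,5) bbab: {A,X2,X4}  orig:{A}
  cell(3,6) babb: {A,X2,X4}  orig:{A}
  cell(4,7) abba: {S}
  cell(0,4) abbba: {S,X2,X4}  orig:{S}
  cell(1,5) bbbab: {A}
  cell(2,6) bbabb: {A}
  cell(3,7) babba: {X2,X4}  orig:{}
  cell(0,5) abbbab: {S,X2,X4}  orig:{S}
  cell(1,6) bbbabb: ∅
  cell(2,7) bbabba: {A,X2,X4}  orig:{A}
  cell(0,6) abbbabb: {X2,X4}  orig:{}
  cell(1,7) bbbabba: {A}
  cell(0,7) abbbabba: {S,X2,X4}  orig:{S}

S ∈ T[0,7] ⇒ YES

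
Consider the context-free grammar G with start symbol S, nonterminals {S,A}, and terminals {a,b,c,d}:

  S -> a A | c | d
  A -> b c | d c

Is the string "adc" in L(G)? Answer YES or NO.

CNF form of G:
  S -> T3 A | c | d
  A -> T0 T1 | T2 T1
  T0 -> b
  T1 -> c
  T2 -> d
  T3 -> a

CYK fill:
  T[0,0] 'a' = {T3}  orig:{}
  T[1,1] 'd' = {S,T2}  orig:{S}
  T[2,2] 'c' = {S,T1}  orig:{S}
  T[0,1] 'ad' = ∅
  T[1,2] 'dc' = {A}
  T[0,2] 'adc' = {S}

S ∈ T[0,2] ⇒ YES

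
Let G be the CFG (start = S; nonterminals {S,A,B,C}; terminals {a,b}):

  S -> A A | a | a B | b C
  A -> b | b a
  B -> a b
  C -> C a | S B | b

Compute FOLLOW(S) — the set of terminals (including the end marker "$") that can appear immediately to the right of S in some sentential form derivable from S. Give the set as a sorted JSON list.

FIRST sets, iterate to fixpoint:
round 1:
  A via A→b: +{b}
  B via B→a b: +{a}
  C via C→b: +{b}
  S via S→A A: +{b}
  S via S→a: +{a}
  FIRST[S]={a,b}  FIRST[A]={b}  FIRST[B]={a}  FIRST[C]={b}
round 2:
  C via C→S B: +{a}
  FIRST[S]={a,b}  FIRST[A]={b}  FIRST[B]={a}  FIRST[C]={a,b}
round 3: (no change)
  FIRST[S]={a,b}  FIRST[A]={b}  FIRST[B]={a}  FIRST[C]={a,b}

Compute FOLLOW by fixpoint:
FOLLOW(S) := {$}
[1]
  C→C a: FOLLOW(C) ⊇ FIRST(a) = {a}; new: +{a}
  C→S B: FOLLOW(S) ⊇ FIRST(B) = {a}; new: +{a}
  C→S B: FOLLOW(B) ⊇ FOLLOW(C) ⊇ {a}; new: +{a}
  S→A A: FOLLOW(A) ⊇ FIRST(A) = {b}; new: +{b}
  S→A A: FOLLOW(A) ⊇ FOLLOW(S) ⊇ {$,a}; new: +{$,a}
  S→a B: FOLLOW(B) ⊇ FOLLOW(S) ⊇ {$,a}; new: +{$}
  S→b C: FOLLOW(C) ⊇ FOLLOW(S) ⊇ {$,a}; new: +{$}
  FOLLOW[S]={$,a}  FOLLOW[A]={$,a,b}  FOLLOW[B]={$,a}  FOLLOW[C]={$,a}
[2] (stable)
  FOLLOW[S]={$,a}  FOLLOW[A]={$,a,b}  FOLLOW[B]={$,a}  FOLLOW[C]={$,a}

FOLLOW(S) = ["$", "a"]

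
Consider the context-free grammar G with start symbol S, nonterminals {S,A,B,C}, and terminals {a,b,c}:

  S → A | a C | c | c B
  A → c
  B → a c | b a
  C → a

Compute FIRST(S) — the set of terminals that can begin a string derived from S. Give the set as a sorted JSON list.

Compute FIRST by fixpoint:
pass 1:
  A via A→c: +{c}
  B via B→a c: +{a}
  B via B→b a: +{b}
  C via C→a: +{a}
  S via S→A: +{c}
  S via S→a C: +{a}
  FIRST[S]={a,c}  FIRST[A]={c}  FIRST[B]={a,b}  FIRST[C]={a}
pass 2: (stable)
  FIRST[S]={a,c}  FIRST[A]={c}  FIRST[B]={a,b}  FIRST[C]={a}

FIRST(S) = ["a", "c"]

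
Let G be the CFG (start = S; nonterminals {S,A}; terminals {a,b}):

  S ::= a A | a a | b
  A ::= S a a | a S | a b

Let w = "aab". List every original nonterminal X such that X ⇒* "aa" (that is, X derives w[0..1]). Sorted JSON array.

Convert to CNF:
  S -> T0 A | T0 T0 | b
  A -> S X2 | T0 S | T0 T1
  T0 -> a
  T1 -> b
  X2 -> T0 T0

Fill CYK table bottom-up — only the sub-triangle for w[0..1]:
  [0..0]={T0}  "a"  orig:{}
  [1..1]={T0}  "a"  orig:{}
  [0..1]={S,X2}  "aa"  orig:{S}

Original NTs in T[0,1] deriving "aa": ["S"]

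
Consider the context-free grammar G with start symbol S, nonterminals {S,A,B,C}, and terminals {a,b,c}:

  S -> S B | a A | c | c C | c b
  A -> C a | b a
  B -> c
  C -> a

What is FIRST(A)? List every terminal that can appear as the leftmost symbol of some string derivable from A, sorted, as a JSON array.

FIRST iteration:
iter 1:
  A via A→b a: +{b}
  B via B→c: +{c}
  C via C→a: +{a}
  S via S→a A: +{a}
  S via S→c: +{c}
  FIRST(S)={a,c}  FIRST(A)={b}  FIRST(B)={c}  FIRST(C)={a}
iter 2:
  A via A→C a: +{a}
  FIRST(S)={a,c}  FIRST(A)={a,b}  FIRST(B)={c}  FIRST(C)={a}
iter 3: done
  FIRST(S)={a,c}  FIRST(A)={a,b}  FIRST(B)={c}  FIRST(C)={a}

FIRST(A) = ["a", "b"]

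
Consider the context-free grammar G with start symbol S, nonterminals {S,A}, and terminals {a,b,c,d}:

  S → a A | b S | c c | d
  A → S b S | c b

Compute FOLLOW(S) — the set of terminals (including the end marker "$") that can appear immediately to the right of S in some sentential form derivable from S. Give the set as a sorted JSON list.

FIRST iteration:
pass 1:
  A via A→c b: +{c}
  S via S→a A: +{a}
  S via S→b S: +{b}
  S via S→c c: +{c}
  S via S→d: +{d}
  FIRST[S]={a,b,c,d}  FIRST[A]={c}
pass 2:
  A via A→S b S: +{a,b,d}
  FIRST[S]={a,b,c,d}  FIRST[A]={a,b,c,d}
pass 3: — fixpoint
  FIRST[S]={a,b,c,d}  FIRST[A]={a,b,c,d}

FOLLOW sets:
FOLLOW(S) := {$}
round 1:
  A→S b S: FOLLOW(S) ⊇ FIRST(b) = {b}; new: +{b}
  S→a A: FOLLOW(A) ⊇ FOLLOW(S) ⊇ {$,b}; new: +{$,b}
  FOLLOW[S]={$,b}  FOLLOW[A]={$,b}
round 2: (no change)
  FOLLOW[S]={$,b}  FOLLOW[A]={$,b}

FOLLOW(S) = ["$", "b"]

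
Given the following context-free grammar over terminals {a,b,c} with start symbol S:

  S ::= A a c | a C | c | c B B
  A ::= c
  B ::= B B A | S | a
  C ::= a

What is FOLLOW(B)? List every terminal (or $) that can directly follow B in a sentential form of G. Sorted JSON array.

FIRST sets, iterate to fixpoint:
pass 1:
  A via A→c: +{c}
  B via B→a: +{a}
  C via C→a: +{a}
  S via S→A a c: +{c}
  S via S→a C: +{a}
  FIRST[S]={a,c}  FIRST[A]={c}  FIRST[B]={a}  FIRST[C]={a}
pass 2:
  B via B→S: +{c}
  FIRST[S]={a,c}  FIRST[A]={c}  FIRST[B]={a,c}  FIRST[C]={a}
pass 3: — fixpoint
  FIRST[S]={a,c}  FIRST[A]={c}  FIRST[B]={a,c}  FIRST[C]={a}

FOLLOW iteration:
seed FOLLOW(S) with $
iter 1:
  B→B B A: FOLLOW(B) ⊇ FIRST(B) = {a,c}; new: +{a,c}
  B→B B A: FOLLOW(A) ⊇ FOLLOW(B) ⊇ {a,c}; new: +{a,c}
  B→S: FOLLOW(S) ⊇ FOLLOW(B) ⊇ {a,c}; new: +{a,c}
  S→a C: FOLLOW(C) ⊇ FOLLOW(S) ⊇ {$,a,c}; new: +{$,a,c}
  S→c B B: FOLLOW(B) ⊇ FOLLOW(S) ⊇ {$,a,c}; new: +{$}
  S: {$,a,c}  A: {a,c}  B: {$,a,c}  C: {$,a,c}
iter 2:
  B→B B A: FOLLOW(A) ⊇ FOLLOW(B) ⊇ {$,a,c}; new: +{$}
  S: {$,a,c}  A: {$,a,c}  B: {$,a,c}  C: {$,a,c}
iter 3: — fixpoint
  S: {$,a,c}  A: {$,a,c}  B: {$,a,c}  C: {$,a,c}

FOLLOW(B) = ["$", "a", "c"]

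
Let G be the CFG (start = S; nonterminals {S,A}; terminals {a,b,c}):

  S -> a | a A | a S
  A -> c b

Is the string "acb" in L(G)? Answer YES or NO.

Convert to CNF:
  S -> T2 A | T2 S | a
  A -> T0 T1
  T0 -> c
  T1 -> b
  T2 -> a

CYK table (by increasing span):
  [0..0]={S,T2}  "a"  orig:{S}
  [1..1]={T0}  "c"  orig:{}
  [2..2]={T1}  "b"  orig:{}
  [0..1]=∅  "ac"
  [1..2]={A}  "cb"
  [0..2]={S}  "acb"

S ∈ T[0,2] ⇒ YES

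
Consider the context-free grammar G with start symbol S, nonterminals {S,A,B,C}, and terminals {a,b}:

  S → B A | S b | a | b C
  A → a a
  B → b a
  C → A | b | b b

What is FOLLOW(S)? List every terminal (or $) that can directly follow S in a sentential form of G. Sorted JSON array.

FIRST iteration:
iter 1:
  A via A→a a: +{a}
  B via B→b a: +{b}
  C via C→A: +{a}
  C via C→b: +{b}
  S via S→B A: +{b}
  S via S→a: +{a}
  S: {a,b}  A: {a}  B: {b}  C: {a,b}
iter 2: (stable)
  S: {a,b}  A: {a}  B: {b}  C: {a,b}

FOLLOW iteration:
initialize: $ ∈ FOLLOW(S)
pass 1:
  S→B A: FOLLOW(B) ⊇ FIRST(A) = {a}; new: +{a}
  S→B A: FOLLOW(A) ⊇ FOLLOW(S) ⊇ {$}; new: +{$}
  S→S b: FOLLOW(S) ⊇ FIRST(b) = {b}; new: +{b}
  S→b C: FOLLOW(C) ⊇ FOLLOW(S) ⊇ {$,b}; new: +{$,b}
  FOLLOW(S)={$,b}  FOLLOW(A)={$}  FOLLOW(B)={a}  FOLLOW(C)={$,b}
pass 2:
  C→A: FOLLOW(A) ⊇ FOLLOW(C) ⊇ {$,b}; new: +{b}
  FOLLOW(S)={$,b}  FOLLOW(A)={$,b}  FOLLOW(B)={a}  FOLLOW(C)={$,b}
pass 3: (stable)
  FOLLOW(S)={$,b}  FOLLOW(A)={$,b}  FOLLOW(B)={a}  FOLLOW(C)={$,b}

FOLLOW(S) = ["$", "b"]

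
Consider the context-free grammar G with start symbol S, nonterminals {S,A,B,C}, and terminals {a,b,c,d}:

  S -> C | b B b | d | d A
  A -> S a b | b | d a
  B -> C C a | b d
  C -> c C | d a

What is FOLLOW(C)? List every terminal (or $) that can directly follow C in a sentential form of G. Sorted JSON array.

FIRST iteration:
round 1:
  A via A→b: +{b}
  A via A→d a: +{d}
  B via B→b d: +{b}
  C via C→c C: +{c}
  C via C→d a: +{d}
  S via S→C: +{c,d}
  S via S→b B b: +{b}
  FIRST[S]={b,c,d}  FIRST[A]={b,d}  FIRST[B]={b}  FIRST[C]={c,d}
round 2:
  A via A→S a b: +{c}
  B via B→C C a: +{c,d}
  FIRST[S]={b,c,d}  FIRST[A]={b,c,d}  FIRST[B]={b,c,d}  FIRST[C]={c,d}
round 3: (stable)
  FIRST[S]={b,c,d}  FIRST[A]={b,c,d}  FIRST[B]={b,c,d}  FIRST[C]={c,d}

FOLLOW iteration:
seed FOLLOW(S) with $
iter 1:
  A→S a b: FOLLOW(S) ⊇ FIRST(a) = {a}; new: +{a}
  B→C C a: FOLLOW(C) ⊇ FIRST(C) = {c,d}; new: +{c,d}
  B→C C a: FOLLOW(C) ⊇ FIRST(a) = {a}; new: +{a}
  S→C: FOLLOW(C) ⊇ FOLLOW(S) ⊇ {$,a}; new: +{$}
  S→b B b: FOLLOW(B) ⊇ FIRST(b) = {b}; new: +{b}
  S→d A: FOLLOW(A) ⊇ FOLLOW(S) ⊇ {$,a}; new: +{$,a}
  FOLLOW[S]={$,a}  FOLLOW[A]={$,a}  FOLLOW[B]={b}  FOLLOW[C]={$,a,c,d}
iter 2: (no change)
  FOLLOW[S]={$,a}  FOLLOW[A]={$,a}  FOLLOW[B]={b}  FOLLOW[C]={$,a,c,d}

FOLLOW(C) = ["$", "a", "c", "d"]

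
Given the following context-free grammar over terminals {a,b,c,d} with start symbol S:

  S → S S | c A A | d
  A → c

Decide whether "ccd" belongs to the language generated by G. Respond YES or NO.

CNF form of G:
  S -> S S | T0 X1 | d
  A -> c
  T0 -> c
  X1 -> A A

CYK table (by increasing span):
  cell(0,0) c: {A,T0}  orig:{A}
  cell(1,1) c: {A,T0}  orig:{A}
  cell(2,2) d: {S}
  cell(0,1) cc: {X1}  orig:{}
  cell(1,2) cd: ∅
  cell(0,2) ccd: ∅

S ∉ T[0,2] ⇒ NO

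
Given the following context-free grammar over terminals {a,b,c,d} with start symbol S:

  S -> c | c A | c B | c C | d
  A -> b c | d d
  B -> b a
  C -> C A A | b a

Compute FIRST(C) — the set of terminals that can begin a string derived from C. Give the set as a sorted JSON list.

FIRST iteration:
[1]
  A via A→b c: +{b}
  A via A→d d: +{d}
  B via B→b a: +{b}
  C via C→b a: +{b}
  S via S→c: +{c}
  S via S→d: +{d}
  FIRST[S]={c,d}  FIRST[A]={b,d}  FIRST[B]={b}  FIRST[C]={b}
[2] (stable)
  FIRST[S]={c,d}  FIRST[A]={b,d}  FIRST[B]={b}  FIRST[C]={b}

FIRST(C) = ["b"]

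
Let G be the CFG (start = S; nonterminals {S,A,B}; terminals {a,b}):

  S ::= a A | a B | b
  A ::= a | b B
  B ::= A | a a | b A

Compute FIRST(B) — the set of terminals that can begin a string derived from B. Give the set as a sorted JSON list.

FIRST sets, iterate to fixpoint:
iter 1:
  A via A→a: +{a}
  A via A→b B: +{b}
  B via B→A: +{a,b}
  S via S→a A: +{a}
  S via S→b: +{b}
  FIRST(S)={a,b}  FIRST(A)={a,b}  FIRST(B)={a,b}
iter 2: (no change)
  FIRST(S)={a,b}  FIRST(A)={a,b}  FIRST(B)={a,b}

FIRST(B) = ["a", "b"]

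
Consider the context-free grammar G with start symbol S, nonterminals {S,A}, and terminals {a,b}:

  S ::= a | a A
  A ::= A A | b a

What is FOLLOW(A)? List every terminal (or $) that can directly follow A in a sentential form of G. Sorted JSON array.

Compute FIRST by fixpoint:
round 1:
  A via A→b a: +{b}
  S via S→a: +{a}
  FIRST(S)={a}  FIRST(A)={b}
round 2: — fixpoint
  FIRST(S)={a}  FIRST(A)={b}

FOLLOW iteration:
seed FOLLOW(S) with $
iter 1:
  A→A A: FOLLOW(A) ⊇ FIRST(A) = {b}; new: +{b}
  S→a A: FOLLOW(A) ⊇ FOLLOW(S) ⊇ {$}; new: +{$}
  FOLLOW[S]={$}  FOLLOW[A]={$,b}
iter 2: done
  FOLLOW[S]={$}  FOLLOW[A]={$,b}

FOLLOW(A) = ["$", "b"]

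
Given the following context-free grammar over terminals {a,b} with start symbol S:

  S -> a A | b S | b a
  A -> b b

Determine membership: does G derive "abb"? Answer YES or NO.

Convert to CNF:
  S -> T0 S | T0 T1 | T1 A
  A -> T0 T0
  T0 -> b
  T1 -> a

Fill CYK table bottom-up:
  T[0,0] 'a' = {T1}  orig:{}
  T[1,1] 'b' = {T0}  orig:{}
  T[2,2] 'b' = {T0}  orig:{}
  T[0,1] 'ab' = ∅
  T[1,2] 'bb' = {A}
  T[0,2] 'abb' = {S}

S ∈ T[0,2] ⇒ YES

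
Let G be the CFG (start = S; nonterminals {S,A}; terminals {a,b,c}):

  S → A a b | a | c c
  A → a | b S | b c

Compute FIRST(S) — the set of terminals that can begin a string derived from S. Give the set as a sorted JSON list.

Compute FIRST by fixpoint:
[1]
  A via A→a: +{a}
  A via A→b S: +{b}
  S via S→A a b: +{a,b}
  S via S→c c: +{c}
  S: {a,b,c}  A: {a,b}
[2] done
  S: {a,b,c}  A: {a,b}

FIRST(S) = ["a", "b", "c"]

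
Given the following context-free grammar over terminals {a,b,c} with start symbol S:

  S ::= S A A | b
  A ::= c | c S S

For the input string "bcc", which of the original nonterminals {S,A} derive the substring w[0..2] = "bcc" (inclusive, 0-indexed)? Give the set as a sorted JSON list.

CNF form of G:
  S -> S X2 | b
  A -> T0 X1 | c
  T0 -> c
  X1 -> S S
  X2 -> A A

Fill CYK table bottom-up (cells [i..j] with 0 ≤ i ≤ j ≤ 2 only):
  T[0,0] 'b' = {S}
  T[1,1] 'c' = {A,T0}  orig:{A}
  T[2,2] 'c' = {A,T0}  orig:{A}
  T[0,1] 'bc' = ∅
  T[1,2] 'cc' = {X2}  orig:{}
  T[0,2] 'bcc' = {S}

Original NTs in T[0,2] deriving "bcc": ["S"]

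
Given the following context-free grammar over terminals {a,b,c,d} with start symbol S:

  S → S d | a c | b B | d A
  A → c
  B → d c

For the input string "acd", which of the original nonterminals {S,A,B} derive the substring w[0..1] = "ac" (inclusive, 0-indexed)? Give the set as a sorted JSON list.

CNF form of G:
  S -> S T0 | T0 A | T2 T1 | T3 B
  A -> c
  B -> T0 T1
  T0 -> d
  T1 -> c
  T2 -> a
  T3 -> b

CYK table (by increasing span) (cells [i..j] with 0 ≤ i ≤ j ≤ 1 only):
  [0..0]={T2}  "a"  orig:{}
  [1..1]={A,T1}  "c"  orig:{A}
  [0..1]={S}  "ac"

Original NTs in T[0,1] deriving "ac": ["S"]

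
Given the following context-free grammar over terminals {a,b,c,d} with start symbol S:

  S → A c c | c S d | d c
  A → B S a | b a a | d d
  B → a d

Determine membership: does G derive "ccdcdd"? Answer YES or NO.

Convert to CNF:
  S -> A X6 | T2 T3 | T3 X7
  A -> B X4 | T1 X5 | T2 T2
  B -> T0 T2
  T0 -> a
  T1 -> b
  T2 -> d
  T3 -> c
  X4 -> S T0
  X5 -> T0 T0
  X6 -> T3 T3
  X7 -> S T2

CYK table (by increasing span):
  T[0,0] 'c' = {T3}  orig:{}
  T[1,1] 'c' = {T3}  orig:{}
  T[2,2] 'd' = {T2}  orig:{}
  T[3,3] 'c' = {T3}  orig:{}
  T[4,4] 'd' = {T2}  orig:{}
  T[5,5] 'd' = {T2}  orig:{}
  T[0,1] 'cc' = {X6}  orig:{}
  T[1,2] 'cd' = ∅
  T[2,3] 'dc' = {S}
  T[3,4] 'cd' = ∅
  T[4,5] 'dd' = {A}
  T[0,2] 'ccd' = ∅
  T[1,3] 'cdc' = ∅
  T[2,4] 'dcd' = {X7}  orig:{}
  T[3,5] 'cdd' = ∅
  T[0,3] 'ccdc' = ∅
  T[1,4] 'cdcd' = {S}
  T[2,5] 'dcdd' = ∅
  T[0,4] 'ccdcd' = ∅
  T[1,5] 'cdcdd' = {X7}  orig:{}
  T[0,5] 'ccdcdd' = {S}

S ∈ T[0,5] ⇒ YES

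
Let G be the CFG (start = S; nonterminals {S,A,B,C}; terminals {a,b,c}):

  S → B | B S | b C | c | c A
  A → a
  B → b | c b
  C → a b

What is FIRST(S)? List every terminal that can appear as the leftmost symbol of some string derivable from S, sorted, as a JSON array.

FIRST sets, iterate to fixpoint:
round 1:
  A via A→a: +{a}
  B via B→b: +{b}
  B via B→c b: +{c}
  C via C→a b: +{a}
  S via S→B: +{b,c}
  FIRST(S)={b,c}  FIRST(A)={a}  FIRST(B)={b,c}  FIRST(C)={a}
round 2: — fixpoint
  FIRST(S)={b,c}  FIRST(A)={a}  FIRST(B)={b,c}  FIRST(C)={a}

FIRST(S) = ["b", "c"]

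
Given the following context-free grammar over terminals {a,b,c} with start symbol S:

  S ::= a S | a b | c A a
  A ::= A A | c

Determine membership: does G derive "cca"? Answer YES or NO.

CNF form of G:
  S -> T0 S | T0 T1 | T2 X3
  A -> A A | c
  T0 -> a
  T1 -> b
  T2 -> c
  X3 -> A T0

CYK fill:
  T[0,0] 'c' = {A,T2}  orig:{A}
  T[1,1] 'c' = {A,T2}  orig:{A}
  T[2,2] 'a' = {T0}  orig:{}
  T[0,1] 'cc' = {A}
  T[1,2] 'ca' = {X3}  orig:{}
  T[0,2] 'cca' = {S,X3}  orig:{S}

S ∈ T[0,2] ⇒ YES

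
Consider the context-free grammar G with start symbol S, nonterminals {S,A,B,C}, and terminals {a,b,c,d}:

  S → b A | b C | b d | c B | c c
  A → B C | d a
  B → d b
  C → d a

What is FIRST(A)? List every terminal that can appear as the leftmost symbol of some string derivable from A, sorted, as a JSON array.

FIRST iteration:
[1]
  A via A→d a: +{d}
  B via B→d b: +{d}
  C via C→d a: +{d}
  S via S→b A: +{b}
  S via S→c B: +{c}
  FIRST(S)={b,c}  FIRST(A)={d}  FIRST(B)={d}  FIRST(C)={d}
[2] (stable)
  FIRST(S)={b,c}  FIRST(A)={d}  FIRST(B)={d}  FIRST(C)={d}

FIRST(A) = ["d"]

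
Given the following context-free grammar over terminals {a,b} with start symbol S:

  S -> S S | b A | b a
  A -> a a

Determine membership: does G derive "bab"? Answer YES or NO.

CNF form of G:
  S -> S S | T1 A | T1 T0
  A -> T0 T0
  T0 -> a
  T1 -> b

Fill CYK table bottom-up:
  [0..0]={T1}  "b"  orig:{}
  [1..1]={T0}  "a"  orig:{}
  [2..2]={T1}  "b"  orig:{}
  [0..1]={S}  "ba"
  [1..2]=∅  "ab"
  [0..2]=∅  "bab"

S ∉ T[0,2] ⇒ NO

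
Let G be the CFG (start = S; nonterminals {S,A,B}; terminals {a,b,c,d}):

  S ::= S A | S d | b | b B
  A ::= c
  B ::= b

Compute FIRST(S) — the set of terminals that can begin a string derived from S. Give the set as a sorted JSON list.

FIRST sets, iterate to fixpoint:
[1]
  A via A→c: +{c}
  B via B→b: +{b}
  S via S→b: +{b}
  FIRST[S]={b}  FIRST[A]={c}  FIRST[B]={b}
[2] (no change)
  FIRST[S]={b}  FIRST[A]={c}  FIRST[B]={b}

FIRST(S) = ["b"]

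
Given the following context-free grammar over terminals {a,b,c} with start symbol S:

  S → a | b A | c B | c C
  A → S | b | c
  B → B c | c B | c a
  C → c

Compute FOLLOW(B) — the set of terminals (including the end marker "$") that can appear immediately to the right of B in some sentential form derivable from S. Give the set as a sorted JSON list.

FIRST iteration:
pass 1:
  A via A→b: +{b}
  A via A→c: +{c}
  B via B→c B: +{c}
  C via C→c: +{c}
  S via S→a: +{a}
  S via S→b A: +{b}
  S via S→c B: +{c}
  S: {a,b,c}  A: {b,c}  B: {c}  C: {c}
pass 2:
  A via A→S: +{a}
  S: {a,b,c}  A: {a,b,c}  B: {c}  C: {c}
pass 3: — fixpoint
  S: {a,b,c}  A: {a,b,c}  B: {c}  C: {c}

Compute FOLLOW by fixpoint:
initialize: $ ∈ FOLLOW(S)
[1]
  B→B c: FOLLOW(B) ⊇ FIRST(c) = {c}; new: +{c}
  S→b A: FOLLOW(A) ⊇ FOLLOW(S) ⊇ {$}; new: +{$}
  S→c B: FOLLOW(B) ⊇ FOLLOW(S) ⊇ {$}; new: +{$}
  S→c C: FOLLOW(C) ⊇ FOLLOW(S) ⊇ {$}; new: +{$}
  FOLLOW[S]={$}  FOLLOW[A]={$}  FOLLOW[B]={$,c}  FOLLOW[C]={$}
[2] (no change)
  FOLLOW[S]={$}  FOLLOW[A]={$}  FOLLOW[B]={$,c}  FOLLOW[C]={$}

FOLLOW(B) = ["$", "c"]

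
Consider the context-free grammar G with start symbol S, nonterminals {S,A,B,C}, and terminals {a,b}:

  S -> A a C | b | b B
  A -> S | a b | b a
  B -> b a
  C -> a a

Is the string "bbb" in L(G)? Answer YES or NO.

Convert to CNF:
  S -> A X3 | T1 B | b
  A -> A X2 | T0 T1 | T1 B | T1 T0 | b
  B -> T1 T0
  C -> T0 T0
  T0 -> a
  T1 -> b
  X2 -> T0 C
  X3 -> T0 C

Fill CYK table bottom-up:
  T[0,0] 'b' = {A,S,T1}  orig:{A,S}
  T[1,1] 'b' = {A,S,T1}  orig:{A,S}
  T[2,2] 'b' = {A,S,T1}  orig:{A,S}
  T[0,1] 'bb' = ∅
  T[1,2] 'bb' = ∅
  T[0,2] 'bbb' = ∅

S ∉ T[0,2] ⇒ NO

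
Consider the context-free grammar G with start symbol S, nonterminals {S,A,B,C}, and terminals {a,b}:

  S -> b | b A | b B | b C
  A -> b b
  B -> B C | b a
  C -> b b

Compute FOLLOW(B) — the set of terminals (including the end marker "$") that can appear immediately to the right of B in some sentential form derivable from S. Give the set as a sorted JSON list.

Compute FIRST by fixpoint:
round 1:
  A via A→b b: +{b}
  B via B→b a: +{b}
  C via C→b b: +{b}
  S via S→b: +{b}
  FIRST(S)={b}  FIRST(A)={b}  FIRST(B)={b}  FIRST(C)={b}
round 2: done
  FIRST(S)={b}  FIRST(A)={b}  FIRST(B)={b}  FIRST(C)={b}

Compute FOLLOW by fixpoint:
FOLLOW(S) := {$}
iter 1:
  B→B C: FOLLOW(B) ⊇ FIRST(C) = {b}; new: +{b}
  B→B C: FOLLOW(C) ⊇ FOLLOW(B) ⊇ {b}; new: +{b}
  S→b A: FOLLOW(A) ⊇ FOLLOW(S) ⊇ {$}; new: +{$}
  S→b B: FOLLOW(B) ⊇ FOLLOW(S) ⊇ {$}; new: +{$}
  S→b C: FOLLOW(C) ⊇ FOLLOW(S) ⊇ {$}; new: +{$}
  FOLLOW[S]={$}  FOLLOW[A]={$}  FOLLOW[B]={$,b}  FOLLOW[C]={$,b}
iter 2: (no change)
  FOLLOW[S]={$}  FOLLOW[A]={$}  FOLLOW[B]={$,b}  FOLLOW[C]={$,b}

FOLLOW(B) = ["$", "b"]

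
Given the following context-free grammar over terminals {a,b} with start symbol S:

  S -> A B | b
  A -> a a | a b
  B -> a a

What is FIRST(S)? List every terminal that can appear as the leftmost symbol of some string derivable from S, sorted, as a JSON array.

Compute FIRST by fixpoint:
round 1:
  A via A→a a: +{a}
  B via B→a a: +{a}
  S via S→A B: +{a}
  S via S→b: +{b}
  FIRST[S]={a,b}  FIRST[A]={a}  FIRST[B]={a}
round 2: (no change)
  FIRST[S]={a,b}  FIRST[A]={a}  FIRST[B]={a}

FIRST(S) = ["a", "b"]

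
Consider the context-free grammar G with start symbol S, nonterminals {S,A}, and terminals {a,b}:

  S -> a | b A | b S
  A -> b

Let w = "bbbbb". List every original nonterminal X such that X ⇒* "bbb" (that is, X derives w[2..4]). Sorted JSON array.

CNF form of G:
  S -> T0 A | T0 S | a
  A -> b
  T0 -> b

CYK fill, restricted to cells inside w[2..4]:
  cell(2,2) b: {A,T0}  orig:{A}
  cell(3,3) b: {A,T0}  orig:{A}
  cell(4,4) b: {A,T0}  orig:{A}
  cell(2,3) bb: {S}
  cell(3,4) bb: {S}
  cell(2,4) bbb: {S}

Original NTs in T[2,4] deriving "bbb": ["S"]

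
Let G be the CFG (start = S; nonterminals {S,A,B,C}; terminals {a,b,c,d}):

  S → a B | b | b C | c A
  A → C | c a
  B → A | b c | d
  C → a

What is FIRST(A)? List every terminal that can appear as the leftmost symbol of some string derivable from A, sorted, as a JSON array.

Compute FIRST by fixpoint:
[1]
  A via A→c a: +{c}
  B via B→A: +{c}
  B via B→b c: +{b}
  B via B→d: +{d}
  C via C→a: +{a}
  S via S→a B: +{a}
  S via S→b: +{b}
  S via S→c A: +{c}
  S: {a,b,c}  A: {c}  B: {b,c,d}  C: {a}
[2]
  A via A→C: +{a}
  B via B→A: +{a}
  S: {a,b,c}  A: {a,c}  B: {a,b,c,d}  C: {a}
[3] — fixpoint
  S: {a,b,c}  A: {a,c}  B: {a,b,c,d}  C: {a}

FIRST(A) = ["a", "c"]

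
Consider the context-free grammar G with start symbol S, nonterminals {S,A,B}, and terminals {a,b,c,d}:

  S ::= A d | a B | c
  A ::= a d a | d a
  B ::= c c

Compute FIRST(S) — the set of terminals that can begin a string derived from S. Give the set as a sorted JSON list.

FIRST sets, iterate to fixpoint:
pass 1:
  A via A→a d a: +{a}
  A via A→d a: +{d}
  B via B→c c: +{c}
  S via S→A d: +{a,d}
  S via S→c: +{c}
  FIRST(S)={a,c,d}  FIRST(A)={a,d}  FIRST(B)={c}
pass 2: (no change)
  FIRST(S)={a,c,d}  FIRST(A)={a,d}  FIRST(B)={c}

FIRST(S) = ["a", "c", "d"]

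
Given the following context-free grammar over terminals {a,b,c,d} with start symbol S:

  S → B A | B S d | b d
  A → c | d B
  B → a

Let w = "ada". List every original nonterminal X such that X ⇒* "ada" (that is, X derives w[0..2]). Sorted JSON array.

Convert to CNF:
  S -> B A | B X2 | T1 T0
  A -> T0 B | c
  B -> a
  T0 -> d
  T1 -> b
  X2 -> S T0

Fill CYK table bottom-up (cells [i..j] with 0 ≤ i ≤ j ≤ 2 only):
  cell(0,0) a: {B}
  cell(1,1) d: {T0}  orig:{}
  cell(2,2) a: {B}
  cell(0,1) ad: ∅
  cell(1,2) da: {A}
  cell(0,2) ada: {S}

Original NTs in T[0,2] deriving "ada": ["S"]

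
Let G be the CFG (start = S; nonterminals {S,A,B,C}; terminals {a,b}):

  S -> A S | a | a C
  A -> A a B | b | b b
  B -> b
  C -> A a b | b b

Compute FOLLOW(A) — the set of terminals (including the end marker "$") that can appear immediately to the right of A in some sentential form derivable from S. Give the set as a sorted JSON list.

FIRST sets, iterate to fixpoint:
[1]
  A via A→b: +{b}
  B via B→b: +{b}
  C via C→A a b: +{b}
  S via S→A S: +{b}
  S via S→a: +{a}
  FIRST(S)={a,b}  FIRST(A)={b}  FIRST(B)={b}  FIRST(C)={b}
[2] (stable)
  FIRST(S)={a,b}  FIRST(A)={b}  FIRST(B)={b}  FIRST(C)={b}

Compute FOLLOW by fixpoint:
FOLLOW(S) := {$}
round 1:
  A→A a B: FOLLOW(A) ⊇ FIRST(a) = {a}; new: +{a}
  A→A a B: FOLLOW(B) ⊇ FOLLOW(A) ⊇ {a}; new: +{a}
  S→A S: FOLLOW(A) ⊇ FIRST(S) = {a,b}; new: +{b}
  S→a C: FOLLOW(C) ⊇ FOLLOW(S) ⊇ {$}; new: +{$}
  S: {$}  A: {a,b}  B: {a}  C: {$}
round 2:
  A→A a B: FOLLOW(B) ⊇ FOLLOW(A) ⊇ {a,b}; new: +{b}
  S: {$}  A: {a,b}  B: {a,b}  C: {$}
round 3: (stable)
  S: {$}  A: {a,b}  B: {a,b}  C: {$}

FOLLOW(A) = ["a", "b"]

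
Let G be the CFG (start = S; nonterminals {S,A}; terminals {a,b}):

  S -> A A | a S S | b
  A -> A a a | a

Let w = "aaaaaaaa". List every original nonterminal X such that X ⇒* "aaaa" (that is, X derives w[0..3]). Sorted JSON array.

Convert to CNF:
  S -> A A | T0 X2 | b
  A -> A X1 | a
  T0 -> a
  X1 -> T0 T0
  X2 -> S S

Fill CYK table bottom-up (cells [i..j] with 0 ≤ i ≤ j ≤ 3 only):
  cell(0,0) a: {A,T0}  orig:{A}
  cell(1,1) a: {A,T0}  orig:{A}
  cell(2,2) a: {A,T0}  orig:{A}
  cell(3,3) a: {A,T0}  orig:{A}
  cell(0,1) aa: {S,X1}  orig:{S}
  cell(1,2) aa: {S,X1}  orig:{S}
  cell(2,3) aa: {S,X1}  orig:{S}
  cell(0,2) aaa: {A}
  cell(1,3) aaa: {A}
  cell(0,3) aaaa: {S,X2}  orig:{S}

Original NTs in T[0,3] deriving "aaaa": ["S"]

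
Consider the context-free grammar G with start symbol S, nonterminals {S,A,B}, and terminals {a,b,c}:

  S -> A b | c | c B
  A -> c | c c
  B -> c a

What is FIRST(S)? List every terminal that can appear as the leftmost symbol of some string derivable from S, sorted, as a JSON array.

FIRST iteration:
[1]
  A via A→c: +{c}
  B via B→c a: +{c}
  S via S→A b: +{c}
  S: {c}  A: {c}  B: {c}
[2] (stable)
  S: {c}  A: {c}  B: {c}

FIRST(S) = ["c"]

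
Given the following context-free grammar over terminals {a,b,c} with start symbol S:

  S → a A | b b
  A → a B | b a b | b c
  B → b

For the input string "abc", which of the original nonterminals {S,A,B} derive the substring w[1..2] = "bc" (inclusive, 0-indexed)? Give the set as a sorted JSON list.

Convert to CNF:
  S -> T0 A | T1 T1
  A -> T0 B | T1 T2 | T1 X3
  B -> b
  T0 -> a
  T1 -> b
  T2 -> c
  X3 -> T0 T1

CYK table (by increasing span), restricted to cells inside w[1..2]:
  T[1,1] 'b' = {B,T1}  orig:{B}
  T[2,2] 'c' = {T2}  orig:{}
  T[1,2] 'bc' = {A}

Original NTs in T[1,2] deriving "bc": ["A"]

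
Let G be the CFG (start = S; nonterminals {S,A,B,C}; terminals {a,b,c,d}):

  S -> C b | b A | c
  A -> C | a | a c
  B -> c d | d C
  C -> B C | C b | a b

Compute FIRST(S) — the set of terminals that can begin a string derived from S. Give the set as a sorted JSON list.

FIRST iteration:
[1]
  A via A→a: +{a}
  B via B→c d: +{c}
  B via B→d C: +{d}
  C via C→B C: +{c,d}
  C via C→a b: +{a}
  S via S→C b: +{a,c,d}
  S via S→b A: +{b}
  FIRST[S]={a,b,c,d}  FIRST[A]={a}  FIRST[B]={c,d}  FIRST[C]={a,c,d}
[2]
  A via A→C: +{c,d}
  FIRST[S]={a,b,c,d}  FIRST[A]={a,c,d}  FIRST[B]={c,d}  FIRST[C]={a,c,d}
[3] — fixpoint
  FIRST[S]={a,b,c,d}  FIRST[A]={a,c,d}  FIRST[B]={c,d}  FIRST[C]={a,c,d}

FIRST(S) = ["a", "b", "c", "d"]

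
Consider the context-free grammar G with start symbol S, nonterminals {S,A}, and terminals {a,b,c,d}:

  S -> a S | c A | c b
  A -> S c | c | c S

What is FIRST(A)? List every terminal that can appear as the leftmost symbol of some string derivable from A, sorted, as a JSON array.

FIRST iteration:
round 1:
  A via A→c: +{c}
  S via S→a S: +{a}
  S via S→c A: +{c}
  FIRST(S)={a,c}  FIRST(A)={c}
round 2:
  A via A→S c: +{a}
  FIRST(S)={a,c}  FIRST(A)={a,c}
round 3: (stable)
  FIRST(S)={a,c}  FIRST(A)={a,c}

FIRST(A) = ["a", "c"]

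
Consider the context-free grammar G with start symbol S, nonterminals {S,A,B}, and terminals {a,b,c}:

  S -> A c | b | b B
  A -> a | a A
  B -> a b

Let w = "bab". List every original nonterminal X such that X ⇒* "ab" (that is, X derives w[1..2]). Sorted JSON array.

CNF form of G:
  S -> A T2 | T1 B | b
  A -> T0 A | a
  B -> T0 T1
  T0 -> a
  T1 -> b
  T2 -> c

CYK table (by increasing span), restricted to cells inside w[1..2]:
  cell(1,1) a: {A,T0}  orig:{A}
  cell(2,2) b: {S,T1}  orig:{S}
  cell(1,2) ab: {B}

Original NTs in T[1,2] deriving "ab": ["B"]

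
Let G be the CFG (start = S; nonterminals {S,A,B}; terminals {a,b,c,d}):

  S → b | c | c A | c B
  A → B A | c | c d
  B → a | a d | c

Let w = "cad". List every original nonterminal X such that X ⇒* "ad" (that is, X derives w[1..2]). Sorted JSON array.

CNF form of G:
  S -> T0 A | T0 B | b | c
  A -> B A | T0 T1 | c
  B -> T2 T1 | a | c
  T0 -> c
  T1 -> d
  T2 -> a

CYK table (by increasing span), restricted to cells inside w[1..2]:
  cell(1,1) a: {B,T2}  orig:{B}
  cell(2,2) d: {T1}  orig:{}
  cell(1,2) ad: {B}

Original NTs in T[1,2] deriving "ad": ["B"]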